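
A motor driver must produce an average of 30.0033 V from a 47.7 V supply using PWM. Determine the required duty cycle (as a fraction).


D = V_avg/V_supply = 30.0033/47.7 = 0.6290

0.6290


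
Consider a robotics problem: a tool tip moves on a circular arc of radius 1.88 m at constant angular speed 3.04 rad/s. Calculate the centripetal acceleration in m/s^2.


a_c = omega^2 * r = 3.04^2 * 1.88 = 17.3742

17.3742 m/s^2


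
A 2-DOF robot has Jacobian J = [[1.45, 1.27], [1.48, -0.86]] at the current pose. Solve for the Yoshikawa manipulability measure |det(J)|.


det(J) = 1.45*-0.86 - (1.27)*(1.48) = -3.1266
|det(J)| = 3.1266

3.1266


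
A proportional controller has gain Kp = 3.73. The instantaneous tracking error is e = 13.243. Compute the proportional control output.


u_P = Kp * e = 3.73 * 13.243 = 49.3964

49.3964


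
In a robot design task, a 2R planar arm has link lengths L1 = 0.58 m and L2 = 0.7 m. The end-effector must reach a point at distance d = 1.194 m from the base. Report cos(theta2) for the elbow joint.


cos(th2) = (d^2 - L1^2 - L2^2)/(2*L1*L2) = (1.194^2 - 0.58^2 - 0.7^2)/(2*0.58*0.7) = 0.7380

0.7380


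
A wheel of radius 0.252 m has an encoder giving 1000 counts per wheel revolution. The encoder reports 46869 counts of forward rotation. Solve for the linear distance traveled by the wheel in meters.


revs = 46869/1000 = 46.869000
d = revs * 2*pi*r = 46.869000 * 2*pi*0.252 = 74.2106

74.2106 m


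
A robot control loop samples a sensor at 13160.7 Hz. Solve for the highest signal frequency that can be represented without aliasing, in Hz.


f_max = f_s/2 = 13160.7/2 = 6580.3500

6580.3500 Hz


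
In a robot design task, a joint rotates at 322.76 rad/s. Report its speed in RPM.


RPM = 322.76 * 60/(2*pi) = 3082.1310

3082.1310 RPM


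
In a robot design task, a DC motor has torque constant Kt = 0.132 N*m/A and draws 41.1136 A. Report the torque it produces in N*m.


tau = Kt * I = 0.132*41.1136 = 5.4270

5.4270 N*m


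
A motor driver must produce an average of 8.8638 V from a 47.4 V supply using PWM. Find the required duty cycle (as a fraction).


D = V_avg/V_supply = 8.8638/47.4 = 0.1870

0.1870


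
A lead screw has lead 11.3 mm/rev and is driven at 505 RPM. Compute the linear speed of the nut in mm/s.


v = lead * (RPM/60) = 11.3*505/60 = 95.1083

95.1083 mm/s


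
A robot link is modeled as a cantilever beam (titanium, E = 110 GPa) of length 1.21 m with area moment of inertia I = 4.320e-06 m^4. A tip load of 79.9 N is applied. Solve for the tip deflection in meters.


delta = F*L^3/(3*E*I) = 79.9*1.21^3/(3*1.100e+11*4.320e-06)
      = 141.5477239/1425600 = 9.9290e-05

9.9290e-05 m


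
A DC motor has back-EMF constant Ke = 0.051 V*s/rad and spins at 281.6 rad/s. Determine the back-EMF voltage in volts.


V_emf = Ke * omega = 0.051*281.6 = 14.3616

14.3616 V


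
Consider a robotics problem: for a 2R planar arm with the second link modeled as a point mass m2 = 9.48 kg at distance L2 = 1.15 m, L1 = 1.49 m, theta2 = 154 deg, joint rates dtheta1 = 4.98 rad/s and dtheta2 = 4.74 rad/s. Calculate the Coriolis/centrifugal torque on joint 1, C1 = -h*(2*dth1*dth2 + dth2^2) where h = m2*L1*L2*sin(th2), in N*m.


h = m2*L1*L2*sin(th2) = 9.48*1.49*1.15*sin(154 deg) = 7.120892
C1 = -h*(2*4.98*4.74 + 4.74^2) = -7.120892*69.6780 = -496.1695

-496.1695 N*m


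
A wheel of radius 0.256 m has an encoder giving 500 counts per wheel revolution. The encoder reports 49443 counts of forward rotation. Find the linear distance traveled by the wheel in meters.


revs = 49443/500 = 98.886000
d = revs * 2*pi*r = 98.886000 * 2*pi*0.256 = 159.0577

159.0577 m


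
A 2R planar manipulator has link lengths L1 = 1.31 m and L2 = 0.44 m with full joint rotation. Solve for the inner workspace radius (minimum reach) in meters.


r_min = |L1 - L2| = |1.31 - 0.44| = 0.8700

0.8700 m


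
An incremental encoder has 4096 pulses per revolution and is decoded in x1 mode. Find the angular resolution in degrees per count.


resolution = 360 / (PPR * 1) = 360 / 4096 = 0.0879

0.0879 degrees


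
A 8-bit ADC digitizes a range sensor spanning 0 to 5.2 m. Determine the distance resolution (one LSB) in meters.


res = range / 2^n = 5.2/2^8 = 5.2/256 = 0.0203

0.0203 m


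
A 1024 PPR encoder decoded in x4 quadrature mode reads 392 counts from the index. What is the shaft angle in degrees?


angle = counts * 360 / (PPR*4) = 392 * 360 / 4096 = 34.4531

34.4531 degrees


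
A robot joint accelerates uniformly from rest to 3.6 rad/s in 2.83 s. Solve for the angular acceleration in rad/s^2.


alpha = delta_omega / t = 3.6 / 2.83 = 1.2721

1.2721 rad/s^2


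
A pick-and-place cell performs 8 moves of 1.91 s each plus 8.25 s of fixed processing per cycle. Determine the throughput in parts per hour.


T_cycle = 8*1.91 + 8.25 = 23.5300 s
rate = 3600/T = 152.9962

152.9962 parts/hour


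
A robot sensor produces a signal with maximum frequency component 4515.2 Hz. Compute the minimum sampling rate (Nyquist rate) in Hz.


f_s,min = 2*f_max = 2*4515.2 = 9030.4000

9030.4000 Hz


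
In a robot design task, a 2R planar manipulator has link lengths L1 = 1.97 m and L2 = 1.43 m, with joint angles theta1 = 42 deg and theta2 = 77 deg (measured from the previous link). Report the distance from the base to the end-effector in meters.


x = L1*cos(th1) + L2*cos(th1+th2) = 0.770718
y = L1*sin(th1) + L2*sin(th1+th2) = 2.568893
d = sqrt(x^2 + y^2) = sqrt(0.594006 + 6.599211) = 2.6820

2.6820 m


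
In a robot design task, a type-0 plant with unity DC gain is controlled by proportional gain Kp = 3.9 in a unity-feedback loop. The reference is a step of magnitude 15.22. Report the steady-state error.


e_ss = R/(1 + Kp) = 15.22/(1 + 3.9) = 15.22/4.9000 = 3.1061

3.1061


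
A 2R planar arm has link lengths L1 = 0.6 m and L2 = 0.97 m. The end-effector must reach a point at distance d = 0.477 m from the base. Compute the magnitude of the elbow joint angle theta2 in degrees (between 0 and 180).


cos(th2) = (d^2 - L1^2 - L2^2)/(2*L1*L2) = (0.477^2 - 0.6^2 - 0.97^2)/(2*0.6*0.97) = -0.92214003
th2 = acos(-0.92214003) = 157.2410 deg

157.2410 degrees


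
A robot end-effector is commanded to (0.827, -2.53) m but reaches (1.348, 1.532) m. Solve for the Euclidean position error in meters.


dx = 1.348 - (0.827) = 0.5210, dy = 1.532 - (-2.53) = 4.0620
err = sqrt(0.271441 + 16.499844) = 4.0953

4.0953 m


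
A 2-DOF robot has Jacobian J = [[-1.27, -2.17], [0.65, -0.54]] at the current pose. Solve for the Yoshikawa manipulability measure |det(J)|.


det(J) = -1.27*-0.54 - (-2.17)*(0.65) = 2.0963
|det(J)| = 2.0963

2.0963


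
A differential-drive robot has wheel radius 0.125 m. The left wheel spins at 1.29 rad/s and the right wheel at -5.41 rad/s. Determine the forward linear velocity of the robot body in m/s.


v = r*(wR + wL)/2 = 0.125*(-5.41 + 1.29)/2 = -0.2575

-0.2575 m/s


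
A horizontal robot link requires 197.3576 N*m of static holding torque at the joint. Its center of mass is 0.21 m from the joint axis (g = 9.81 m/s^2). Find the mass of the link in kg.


m = tau / (g*L) = 197.3576 / (9.81 * 0.21) = 95.8000

95.8000 kg


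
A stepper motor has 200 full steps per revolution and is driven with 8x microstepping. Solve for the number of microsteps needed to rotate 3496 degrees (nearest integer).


step_size = 360/(200*8) = 360/1600 = 0.225000 deg
n = 3496/(360/1600) = 3496*1600/360 = 15537.7778 -> 15538

15538 steps


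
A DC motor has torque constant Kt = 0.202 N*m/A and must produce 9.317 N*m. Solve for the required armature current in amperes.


I = tau / Kt = 9.317/0.202 = 46.1238

46.1238 A


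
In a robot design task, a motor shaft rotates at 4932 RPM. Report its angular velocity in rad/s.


omega = 4932 * 2*pi/60 = 516.4778

516.4778 rad/s


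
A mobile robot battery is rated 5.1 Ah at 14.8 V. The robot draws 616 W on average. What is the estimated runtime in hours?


E = 5.1*14.8 = 75.4800 Wh
t = E/P = 75.4800/616 = 0.1225

0.1225 hours


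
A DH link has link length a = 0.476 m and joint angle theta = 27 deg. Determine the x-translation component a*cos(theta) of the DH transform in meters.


a*cos(theta) = 0.476*cos(27 deg) = 0.4241

0.4241 m


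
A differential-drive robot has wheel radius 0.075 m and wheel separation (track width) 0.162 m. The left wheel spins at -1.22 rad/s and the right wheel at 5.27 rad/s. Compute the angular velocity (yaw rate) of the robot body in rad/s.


omega = r*(wR - wL)/L = 0.075*(5.27 - (-1.22))/0.162 = 3.0046

3.0046 rad/s


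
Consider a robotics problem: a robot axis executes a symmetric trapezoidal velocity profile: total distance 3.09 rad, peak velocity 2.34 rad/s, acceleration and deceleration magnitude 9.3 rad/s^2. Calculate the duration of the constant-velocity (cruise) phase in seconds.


t_acc = v/a = 0.251613 s, d_acc = v^2/(2a) = 0.294387 rad each
d_cruise = 3.09 - 2*0.294387 = 2.501226 rad
t_cruise = d_cruise/v = 2.501226/2.34 = 1.0689

1.0689 s


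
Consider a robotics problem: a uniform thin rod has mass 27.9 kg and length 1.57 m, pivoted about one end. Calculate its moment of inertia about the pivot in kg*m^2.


I = (1/3)*m*L^2 = (1/3)*27.9*1.57^2 = 22.9236

22.9236 kg*m^2


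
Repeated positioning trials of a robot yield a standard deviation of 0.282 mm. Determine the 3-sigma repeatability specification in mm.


repeatability = 3*sigma = 3*0.282 = 0.8460

0.8460 mm


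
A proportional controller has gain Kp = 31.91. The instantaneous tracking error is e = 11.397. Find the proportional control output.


u_P = Kp * e = 31.91 * 11.397 = 363.6783

363.6783


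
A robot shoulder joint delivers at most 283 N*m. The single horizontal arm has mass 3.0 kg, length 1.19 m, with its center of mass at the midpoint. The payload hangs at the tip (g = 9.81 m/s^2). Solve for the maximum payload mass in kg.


tau_arm = m_arm*g*(L/2) = 3.0*9.81*1.19/2 = 17.5108 N*m
tau_payload = tau_max - tau_arm = 283 - 17.5108 = 265.4892
m_payload = tau_payload / (g*L) = 265.4892 / (9.81*1.19) = 22.7421

22.7421 kg


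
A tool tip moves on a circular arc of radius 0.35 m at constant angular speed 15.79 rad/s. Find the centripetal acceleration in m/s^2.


a_c = omega^2 * r = 15.79^2 * 0.35 = 87.2634

87.2634 m/s^2


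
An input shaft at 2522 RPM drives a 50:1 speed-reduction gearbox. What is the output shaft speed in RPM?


omega_out = omega_in / N = 2522 / 50 = 50.4400

50.4400 RPM


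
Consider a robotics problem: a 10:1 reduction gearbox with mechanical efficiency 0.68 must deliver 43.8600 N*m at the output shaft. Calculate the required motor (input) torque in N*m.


tau_in = tau_out / (N * eta) = 43.8600 / (10 * 0.68) = 6.4500

6.4500 N*m


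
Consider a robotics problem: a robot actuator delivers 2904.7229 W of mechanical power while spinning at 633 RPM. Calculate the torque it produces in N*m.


omega = 633 * 2*pi/60 = 66.287605 rad/s
tau = P / omega = 2904.7229 / 66.287605 = 43.8200

43.8200 N*m


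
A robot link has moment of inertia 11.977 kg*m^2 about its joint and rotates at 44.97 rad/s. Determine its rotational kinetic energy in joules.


KE = (1/2)*I*omega^2 = 0.5*11.977*44.97^2 = 12110.5489

12110.5489 J


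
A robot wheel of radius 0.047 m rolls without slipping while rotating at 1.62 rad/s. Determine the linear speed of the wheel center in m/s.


v = omega * r = 1.62 * 0.047 = 0.0761

0.0761 m/s


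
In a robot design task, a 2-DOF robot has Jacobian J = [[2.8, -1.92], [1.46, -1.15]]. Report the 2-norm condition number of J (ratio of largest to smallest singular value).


JJ^T eigenvalues: trace(JJ^T) = 14.9805, det(JJ^T) = det(J)^2 = 0.17372224
s_max^2 = (14.9805 + sqrt(223.72049129))/2 = 14.96889445
s_min^2 = (14.9805 - sqrt(223.72049129))/2 = 0.01160555
kappa = s_max/s_min = sqrt(14.96889445/0.01160555) = 35.9139

35.9139


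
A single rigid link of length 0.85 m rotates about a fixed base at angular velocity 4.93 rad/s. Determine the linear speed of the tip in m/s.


v = L*omega = 0.85 * 4.93 = 4.1905

4.1905 m/s


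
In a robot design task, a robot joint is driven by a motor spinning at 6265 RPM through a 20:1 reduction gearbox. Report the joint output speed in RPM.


omega_joint = omega_motor / N = 6265 / 20 = 313.2500

313.2500 RPM


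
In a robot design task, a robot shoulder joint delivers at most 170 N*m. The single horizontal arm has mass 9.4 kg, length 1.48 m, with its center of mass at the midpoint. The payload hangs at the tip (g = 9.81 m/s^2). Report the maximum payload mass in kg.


tau_arm = m_arm*g*(L/2) = 9.4*9.81*1.48/2 = 68.2384 N*m
tau_payload = tau_max - tau_arm = 170 - 68.2384 = 101.7616
m_payload = tau_payload / (g*L) = 101.7616 / (9.81*1.48) = 7.0090

7.0090 kg


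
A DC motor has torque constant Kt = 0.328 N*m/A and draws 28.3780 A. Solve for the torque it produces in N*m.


tau = Kt * I = 0.328*28.3780 = 9.3080

9.3080 N*m


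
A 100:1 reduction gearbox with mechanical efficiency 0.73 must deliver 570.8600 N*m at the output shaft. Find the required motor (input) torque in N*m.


tau_in = tau_out / (N * eta) = 570.8600 / (100 * 0.73) = 7.8200

7.8200 N*m


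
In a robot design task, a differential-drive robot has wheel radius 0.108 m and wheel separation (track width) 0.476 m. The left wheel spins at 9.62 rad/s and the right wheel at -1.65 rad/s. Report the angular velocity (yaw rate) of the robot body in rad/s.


omega = r*(wR - wL)/L = 0.108*(-1.65 - (9.62))/0.476 = -2.5571

-2.5571 rad/s


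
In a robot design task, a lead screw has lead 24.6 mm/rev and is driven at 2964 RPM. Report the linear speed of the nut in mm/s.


v = lead * (RPM/60) = 24.6*2964/60 = 1215.2400

1215.2400 mm/s


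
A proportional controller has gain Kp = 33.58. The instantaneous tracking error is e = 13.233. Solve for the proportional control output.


u_P = Kp * e = 33.58 * 13.233 = 444.3641

444.3641


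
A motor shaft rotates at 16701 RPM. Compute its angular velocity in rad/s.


omega = 16701 * 2*pi/60 = 1748.9246

1748.9246 rad/s


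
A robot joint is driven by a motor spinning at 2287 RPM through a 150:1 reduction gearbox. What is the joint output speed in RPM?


omega_joint = omega_motor / N = 2287 / 150 = 15.2467

15.2467 RPM


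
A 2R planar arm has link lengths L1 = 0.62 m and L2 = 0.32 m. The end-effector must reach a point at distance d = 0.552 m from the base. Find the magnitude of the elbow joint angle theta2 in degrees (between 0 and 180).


cos(th2) = (d^2 - L1^2 - L2^2)/(2*L1*L2) = (0.552^2 - 0.62^2 - 0.32^2)/(2*0.62*0.32) = -0.45891129
th2 = acos(-0.45891129) = 117.3169 deg

117.3169 degrees


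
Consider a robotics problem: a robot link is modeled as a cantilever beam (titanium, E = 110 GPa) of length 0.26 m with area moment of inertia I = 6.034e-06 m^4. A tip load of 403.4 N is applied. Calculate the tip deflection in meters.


delta = F*L^3/(3*E*I) = 403.4*0.26^3/(3*1.100e+11*6.034e-06)
      = 7.0901584/1991220 = 3.5607e-06

3.5607e-06 m


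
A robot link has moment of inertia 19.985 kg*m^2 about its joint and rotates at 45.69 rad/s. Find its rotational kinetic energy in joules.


KE = (1/2)*I*omega^2 = 0.5*19.985*45.69^2 = 20860.1042

20860.1042 J


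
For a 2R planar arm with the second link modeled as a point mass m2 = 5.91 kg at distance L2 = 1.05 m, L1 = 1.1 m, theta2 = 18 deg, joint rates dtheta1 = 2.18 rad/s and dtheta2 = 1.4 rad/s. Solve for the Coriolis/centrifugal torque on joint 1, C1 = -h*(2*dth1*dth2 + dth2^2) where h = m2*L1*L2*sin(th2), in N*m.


h = m2*L1*L2*sin(th2) = 5.91*1.1*1.05*sin(18 deg) = 2.109365
C1 = -h*(2*2.18*1.4 + 1.4^2) = -2.109365*8.0640 = -17.0099

-17.0099 N*m


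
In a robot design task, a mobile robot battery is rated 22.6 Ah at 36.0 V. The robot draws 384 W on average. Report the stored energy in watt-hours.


E = capacity * V = 22.6*36.0 = 813.6000

813.6000 Wh


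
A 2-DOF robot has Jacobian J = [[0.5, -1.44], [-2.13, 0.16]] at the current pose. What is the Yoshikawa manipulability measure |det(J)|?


det(J) = 0.5*0.16 - (-1.44)*(-2.13) = -2.9872
|det(J)| = 2.9872

2.9872


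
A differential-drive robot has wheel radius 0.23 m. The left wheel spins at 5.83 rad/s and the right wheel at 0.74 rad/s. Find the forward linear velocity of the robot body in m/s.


v = r*(wR + wL)/2 = 0.23*(0.74 + 5.83)/2 = 0.7556

0.7556 m/s


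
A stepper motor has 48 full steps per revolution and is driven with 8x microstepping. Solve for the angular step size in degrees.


step = 360/(48*8) = 360/384 = 0.9375

0.9375 degrees


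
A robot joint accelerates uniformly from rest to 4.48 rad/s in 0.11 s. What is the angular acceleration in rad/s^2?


alpha = delta_omega / t = 4.48 / 0.11 = 40.7273

40.7273 rad/s^2


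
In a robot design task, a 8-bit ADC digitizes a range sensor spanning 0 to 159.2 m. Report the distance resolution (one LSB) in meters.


res = range / 2^n = 159.2/2^8 = 159.2/256 = 0.6219

0.6219 m


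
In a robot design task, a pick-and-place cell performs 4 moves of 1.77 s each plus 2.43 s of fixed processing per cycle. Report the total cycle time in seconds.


T = 4*1.77 + 2.43 = 9.5100

9.5100 s


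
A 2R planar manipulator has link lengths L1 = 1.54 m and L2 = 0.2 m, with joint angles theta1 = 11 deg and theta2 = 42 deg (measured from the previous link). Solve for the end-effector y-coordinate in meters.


y = L1*sin(th1) + L2*sin(th1+th2) = 1.54*sin(11 deg) + 0.2*sin(53 deg) = 0.4536

0.4536 m


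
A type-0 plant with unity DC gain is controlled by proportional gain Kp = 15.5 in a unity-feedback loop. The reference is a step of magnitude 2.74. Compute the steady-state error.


e_ss = R/(1 + Kp) = 2.74/(1 + 15.5) = 2.74/16.5000 = 0.1661

0.1661


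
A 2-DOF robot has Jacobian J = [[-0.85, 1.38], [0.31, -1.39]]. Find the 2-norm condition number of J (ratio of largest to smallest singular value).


JJ^T eigenvalues: trace(JJ^T) = 4.6551, det(JJ^T) = det(J)^2 = 0.56806369
s_max^2 = (4.6551 + sqrt(19.39770125))/2 = 4.52969107
s_min^2 = (4.6551 - sqrt(19.39770125))/2 = 0.12540893
kappa = s_max/s_min = sqrt(4.52969107/0.12540893) = 6.0099

6.0099


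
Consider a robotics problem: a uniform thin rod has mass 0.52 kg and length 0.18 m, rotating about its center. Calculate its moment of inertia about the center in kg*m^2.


I = (1/12)*m*L^2 = (1/12)*0.52*0.18^2 = 0.0014

0.0014 kg*m^2


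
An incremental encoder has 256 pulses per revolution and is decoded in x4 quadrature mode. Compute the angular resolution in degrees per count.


resolution = 360 / (PPR * 4) = 360 / 1024 = 0.3516

0.3516 degrees


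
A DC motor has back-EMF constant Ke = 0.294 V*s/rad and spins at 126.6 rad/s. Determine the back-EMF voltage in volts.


V_emf = Ke * omega = 0.294*126.6 = 37.2204

37.2204 V


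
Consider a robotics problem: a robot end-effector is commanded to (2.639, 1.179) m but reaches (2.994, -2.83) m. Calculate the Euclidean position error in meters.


dx = 2.994 - (2.639) = 0.3550, dy = -2.83 - (1.179) = -4.0090
err = sqrt(0.126025 + 16.072081) = 4.0247

4.0247 m


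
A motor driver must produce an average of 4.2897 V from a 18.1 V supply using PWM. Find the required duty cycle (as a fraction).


D = V_avg/V_supply = 4.2897/18.1 = 0.2370

0.2370


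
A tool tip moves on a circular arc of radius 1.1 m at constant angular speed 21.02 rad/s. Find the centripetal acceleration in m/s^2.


a_c = omega^2 * r = 21.02^2 * 1.1 = 486.0244

486.0244 m/s^2


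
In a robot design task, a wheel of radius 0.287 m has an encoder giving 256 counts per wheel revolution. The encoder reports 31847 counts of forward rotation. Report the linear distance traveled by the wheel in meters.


revs = 31847/256 = 124.402344
d = revs * 2*pi*r = 124.402344 * 2*pi*0.287 = 224.3315

224.3315 m


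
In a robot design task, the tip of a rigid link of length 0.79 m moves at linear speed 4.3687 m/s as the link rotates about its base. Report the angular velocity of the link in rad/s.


omega = v / L = 4.3687 / 0.79 = 5.5300

5.5300 rad/s


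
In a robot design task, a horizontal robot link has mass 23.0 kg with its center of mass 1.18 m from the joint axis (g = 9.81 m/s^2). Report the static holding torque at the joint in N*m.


tau = m*g*L = 23.0 * 9.81 * 1.18 = 266.2434

266.2434 N*m


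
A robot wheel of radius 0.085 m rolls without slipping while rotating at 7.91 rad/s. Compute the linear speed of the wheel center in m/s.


v = omega * r = 7.91 * 0.085 = 0.6724

0.6724 m/s


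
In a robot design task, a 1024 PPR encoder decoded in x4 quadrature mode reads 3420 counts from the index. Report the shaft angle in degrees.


angle = counts * 360 / (PPR*4) = 3420 * 360 / 4096 = 300.5859

300.5859 degrees


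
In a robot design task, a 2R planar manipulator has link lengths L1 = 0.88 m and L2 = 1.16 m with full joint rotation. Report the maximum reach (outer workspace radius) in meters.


r_max = L1 + L2 = 0.88 + 1.16 = 2.0400

2.0400 m


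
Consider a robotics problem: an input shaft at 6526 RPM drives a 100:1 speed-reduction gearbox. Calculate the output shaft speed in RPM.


omega_out = omega_in / N = 6526 / 100 = 65.2600

65.2600 RPM


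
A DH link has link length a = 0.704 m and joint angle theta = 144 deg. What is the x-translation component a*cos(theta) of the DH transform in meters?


a*cos(theta) = 0.704*cos(144 deg) = -0.5695

-0.5695 m


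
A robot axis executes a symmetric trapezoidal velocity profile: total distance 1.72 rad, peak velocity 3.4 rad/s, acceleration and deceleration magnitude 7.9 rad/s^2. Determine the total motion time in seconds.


t_acc = v/a = 3.4/7.9 = 0.430380 s
d_acc = v^2/(2a) = 0.731646 rad (each ramp)
d_cruise = 1.72 - 2*0.731646 = 0.256708 rad
t_cruise = 0.256708/3.4 = 0.075502 s
t_total = 2*0.430380 + 0.075502 = 0.9363

0.9363 s


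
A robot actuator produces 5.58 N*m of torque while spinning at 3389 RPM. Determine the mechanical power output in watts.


omega = 3389 * 2*pi/60 = 354.895250 rad/s
P = tau * omega = 5.58 * 354.895250 = 1980.3155

1980.3155 W


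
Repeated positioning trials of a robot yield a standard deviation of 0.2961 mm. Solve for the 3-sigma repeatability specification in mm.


repeatability = 3*sigma = 3*0.2961 = 0.8883

0.8883 mm


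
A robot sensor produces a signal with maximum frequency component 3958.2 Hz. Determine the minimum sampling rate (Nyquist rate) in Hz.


f_s,min = 2*f_max = 2*3958.2 = 7916.4000

7916.4000 Hz


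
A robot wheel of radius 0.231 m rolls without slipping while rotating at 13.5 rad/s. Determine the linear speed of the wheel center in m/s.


v = omega * r = 13.5 * 0.231 = 3.1185

3.1185 m/s


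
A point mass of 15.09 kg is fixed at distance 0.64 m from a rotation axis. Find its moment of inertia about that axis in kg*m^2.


I = m*r^2 = 15.09*0.64^2 = 6.1809

6.1809 kg*m^2


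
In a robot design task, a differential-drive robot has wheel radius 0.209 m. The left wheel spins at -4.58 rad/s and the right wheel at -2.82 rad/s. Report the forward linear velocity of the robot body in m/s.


v = r*(wR + wL)/2 = 0.209*(-2.82 + -4.58)/2 = -0.7733

-0.7733 m/s


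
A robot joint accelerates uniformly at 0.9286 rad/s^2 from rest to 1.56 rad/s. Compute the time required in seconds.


t = delta_omega / alpha = 1.56 / 0.9286 = 1.6799

1.6799 s


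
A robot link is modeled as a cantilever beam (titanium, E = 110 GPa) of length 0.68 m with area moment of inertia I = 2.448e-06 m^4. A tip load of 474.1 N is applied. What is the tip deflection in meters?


delta = F*L^3/(3*E*I) = 474.1*0.68^3/(3*1.100e+11*2.448e-06)
      = 149.0722112/807840 = 1.8453e-04

1.8453e-04 m


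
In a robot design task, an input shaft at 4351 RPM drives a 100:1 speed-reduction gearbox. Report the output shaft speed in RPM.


omega_out = omega_in / N = 4351 / 100 = 43.5100

43.5100 RPM


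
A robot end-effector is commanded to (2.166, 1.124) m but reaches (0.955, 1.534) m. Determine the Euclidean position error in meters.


dx = 0.955 - (2.166) = -1.2110, dy = 1.534 - (1.124) = 0.4100
err = sqrt(1.466521 + 0.168100) = 1.2785

1.2785 m


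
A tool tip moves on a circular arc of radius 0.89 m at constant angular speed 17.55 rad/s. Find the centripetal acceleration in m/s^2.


a_c = omega^2 * r = 17.55^2 * 0.89 = 274.1222

274.1222 m/s^2


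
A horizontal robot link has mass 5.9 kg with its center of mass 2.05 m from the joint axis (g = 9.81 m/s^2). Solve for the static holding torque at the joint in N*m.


tau = m*g*L = 5.9 * 9.81 * 2.05 = 118.6519

118.6519 N*m


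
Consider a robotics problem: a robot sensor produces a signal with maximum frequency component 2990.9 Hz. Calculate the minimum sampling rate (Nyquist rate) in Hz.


f_s,min = 2*f_max = 2*2990.9 = 5981.8000

5981.8000 Hz


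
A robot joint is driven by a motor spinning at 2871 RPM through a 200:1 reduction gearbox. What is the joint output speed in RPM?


omega_joint = omega_motor / N = 2871 / 200 = 14.3550

14.3550 RPM


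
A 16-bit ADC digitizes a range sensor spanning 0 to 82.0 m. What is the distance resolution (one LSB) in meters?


res = range / 2^n = 82.0/2^16 = 82.0/65536 = 0.0013

0.0013 m


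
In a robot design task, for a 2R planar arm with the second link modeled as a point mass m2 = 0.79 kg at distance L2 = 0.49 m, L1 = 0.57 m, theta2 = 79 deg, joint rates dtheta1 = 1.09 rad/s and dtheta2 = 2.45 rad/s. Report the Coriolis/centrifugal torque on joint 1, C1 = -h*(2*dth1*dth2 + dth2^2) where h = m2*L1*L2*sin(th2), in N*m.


h = m2*L1*L2*sin(th2) = 0.79*0.57*0.49*sin(79 deg) = 0.216593
C1 = -h*(2*1.09*2.45 + 2.45^2) = -0.216593*11.3435 = -2.4569

-2.4569 N*m


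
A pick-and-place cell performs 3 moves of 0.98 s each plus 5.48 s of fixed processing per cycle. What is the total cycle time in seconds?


T = 3*0.98 + 5.48 = 8.4200

8.4200 s


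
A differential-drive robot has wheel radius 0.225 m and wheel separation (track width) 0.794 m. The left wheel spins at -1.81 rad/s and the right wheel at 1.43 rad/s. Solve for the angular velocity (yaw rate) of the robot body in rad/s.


omega = r*(wR - wL)/L = 0.225*(1.43 - (-1.81))/0.794 = 0.9181

0.9181 rad/s


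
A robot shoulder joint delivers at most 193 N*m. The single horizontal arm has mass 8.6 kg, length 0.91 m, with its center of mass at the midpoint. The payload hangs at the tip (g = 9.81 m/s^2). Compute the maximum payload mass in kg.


tau_arm = m_arm*g*(L/2) = 8.6*9.81*0.91/2 = 38.3865 N*m
tau_payload = tau_max - tau_arm = 193 - 38.3865 = 154.6135
m_payload = tau_payload / (g*L) = 154.6135 / (9.81*0.91) = 17.3196

17.3196 kg


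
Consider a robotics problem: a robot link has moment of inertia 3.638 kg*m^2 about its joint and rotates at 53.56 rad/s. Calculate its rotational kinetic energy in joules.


KE = (1/2)*I*omega^2 = 0.5*3.638*53.56^2 = 5218.1173

5218.1173 J


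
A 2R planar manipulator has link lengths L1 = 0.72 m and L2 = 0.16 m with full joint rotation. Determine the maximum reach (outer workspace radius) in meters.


r_max = L1 + L2 = 0.72 + 0.16 = 0.8800

0.8800 m


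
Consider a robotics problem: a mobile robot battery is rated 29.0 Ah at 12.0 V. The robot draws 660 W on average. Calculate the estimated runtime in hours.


E = 29.0*12.0 = 348.0000 Wh
t = E/P = 348.0000/660 = 0.5273

0.5273 hours


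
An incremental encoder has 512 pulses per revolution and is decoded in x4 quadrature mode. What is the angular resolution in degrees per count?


resolution = 360 / (PPR * 4) = 360 / 2048 = 0.1758

0.1758 degrees


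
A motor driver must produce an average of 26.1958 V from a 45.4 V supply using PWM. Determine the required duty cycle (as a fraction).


D = V_avg/V_supply = 26.1958/45.4 = 0.5770

0.5770


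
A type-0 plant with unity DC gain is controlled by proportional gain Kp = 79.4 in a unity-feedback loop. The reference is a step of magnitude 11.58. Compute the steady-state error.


e_ss = R/(1 + Kp) = 11.58/(1 + 79.4) = 11.58/80.4000 = 0.1440

0.1440


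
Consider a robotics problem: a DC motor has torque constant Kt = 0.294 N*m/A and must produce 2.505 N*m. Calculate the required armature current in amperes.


I = tau / Kt = 2.505/0.294 = 8.5204

8.5204 A


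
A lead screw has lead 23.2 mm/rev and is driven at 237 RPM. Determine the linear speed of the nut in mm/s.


v = lead * (RPM/60) = 23.2*237/60 = 91.6400

91.6400 mm/s


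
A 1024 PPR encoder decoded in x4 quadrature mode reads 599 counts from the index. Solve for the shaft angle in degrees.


angle = counts * 360 / (PPR*4) = 599 * 360 / 4096 = 52.6465

52.6465 degrees


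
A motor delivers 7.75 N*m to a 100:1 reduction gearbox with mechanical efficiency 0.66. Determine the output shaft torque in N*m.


tau_out = tau_in * N * eta = 7.75 * 100 * 0.66 = 511.5000

511.5000 N*m


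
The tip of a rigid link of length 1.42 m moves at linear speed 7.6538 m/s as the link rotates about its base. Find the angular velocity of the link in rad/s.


omega = v / L = 7.6538 / 1.42 = 5.3900

5.3900 rad/s


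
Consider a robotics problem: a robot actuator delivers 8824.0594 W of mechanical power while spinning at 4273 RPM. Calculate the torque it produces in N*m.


omega = 4273 * 2*pi/60 = 447.467514 rad/s
tau = P / omega = 8824.0594 / 447.467514 = 19.7200

19.7200 N*m


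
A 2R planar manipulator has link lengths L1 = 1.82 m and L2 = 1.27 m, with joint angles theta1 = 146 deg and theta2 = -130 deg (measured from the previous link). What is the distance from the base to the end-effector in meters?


x = L1*cos(th1) + L2*cos(th1+th2) = -0.288046
y = L1*sin(th1) + L2*sin(th1+th2) = 1.367791
d = sqrt(x^2 + y^2) = sqrt(0.082970 + 1.870852) = 1.3978

1.3978 m


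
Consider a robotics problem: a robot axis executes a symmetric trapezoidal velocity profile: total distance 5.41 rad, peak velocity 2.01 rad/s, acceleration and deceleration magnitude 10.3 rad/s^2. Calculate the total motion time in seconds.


t_acc = v/a = 2.01/10.3 = 0.195146 s
d_acc = v^2/(2a) = 0.196121 rad (each ramp)
d_cruise = 5.41 - 2*0.196121 = 5.017758 rad
t_cruise = 5.017758/2.01 = 2.496397 s
t_total = 2*0.195146 + 2.496397 = 2.8867

2.8867 s


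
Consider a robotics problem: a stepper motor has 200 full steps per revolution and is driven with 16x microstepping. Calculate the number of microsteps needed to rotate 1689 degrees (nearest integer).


step_size = 360/(200*16) = 360/3200 = 0.112500 deg
n = 1689/(360/3200) = 1689*3200/360 = 15013.3333 -> 15013

15013 steps


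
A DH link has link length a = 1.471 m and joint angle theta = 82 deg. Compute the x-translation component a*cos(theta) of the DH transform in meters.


a*cos(theta) = 1.471*cos(82 deg) = 0.2047

0.2047 m


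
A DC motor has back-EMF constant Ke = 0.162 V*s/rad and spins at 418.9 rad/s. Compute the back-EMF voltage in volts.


V_emf = Ke * omega = 0.162*418.9 = 67.8618

67.8618 V


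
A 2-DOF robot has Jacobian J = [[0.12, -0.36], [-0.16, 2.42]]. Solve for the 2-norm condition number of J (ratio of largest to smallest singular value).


JJ^T eigenvalues: trace(JJ^T) = 6.0260, det(JJ^T) = det(J)^2 = 0.05419584
s_max^2 = (6.0260 + sqrt(36.09589264))/2 = 6.01699287
s_min^2 = (6.0260 - sqrt(36.09589264))/2 = 0.00900713
kappa = s_max/s_min = sqrt(6.01699287/0.00900713) = 25.8462

25.8462


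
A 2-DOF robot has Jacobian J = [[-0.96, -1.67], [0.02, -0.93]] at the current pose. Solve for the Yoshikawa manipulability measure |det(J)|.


det(J) = -0.96*-0.93 - (-1.67)*(0.02) = 0.9262
|det(J)| = 0.9262

0.9262


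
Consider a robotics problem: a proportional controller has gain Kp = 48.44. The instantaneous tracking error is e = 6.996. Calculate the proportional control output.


u_P = Kp * e = 48.44 * 6.996 = 338.8862

338.8862


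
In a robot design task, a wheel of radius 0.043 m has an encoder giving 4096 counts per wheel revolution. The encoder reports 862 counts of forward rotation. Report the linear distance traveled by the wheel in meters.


revs = 862/4096 = 0.210449
d = revs * 2*pi*r = 0.210449 * 2*pi*0.043 = 0.0569

0.0569 m


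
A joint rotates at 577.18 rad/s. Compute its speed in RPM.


RPM = 577.18 * 60/(2*pi) = 5511.6630

5511.6630 RPM


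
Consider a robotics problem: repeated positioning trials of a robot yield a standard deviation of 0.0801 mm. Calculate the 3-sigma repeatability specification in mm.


repeatability = 3*sigma = 3*0.0801 = 0.2403

0.2403 mm


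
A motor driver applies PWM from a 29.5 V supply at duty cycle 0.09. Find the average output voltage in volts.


V_avg = V_supply * D = 29.5*0.09 = 2.6550

2.6550 V


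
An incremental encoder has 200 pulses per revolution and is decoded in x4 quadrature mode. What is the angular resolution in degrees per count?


resolution = 360 / (PPR * 4) = 360 / 800 = 0.4500

0.4500 degrees


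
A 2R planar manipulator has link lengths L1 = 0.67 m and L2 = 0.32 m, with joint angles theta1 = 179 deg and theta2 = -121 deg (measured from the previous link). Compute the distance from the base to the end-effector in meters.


x = L1*cos(th1) + L2*cos(th1+th2) = -0.500324
y = L1*sin(th1) + L2*sin(th1+th2) = 0.283069
d = sqrt(x^2 + y^2) = sqrt(0.250324 + 0.080128) = 0.5748

0.5748 m


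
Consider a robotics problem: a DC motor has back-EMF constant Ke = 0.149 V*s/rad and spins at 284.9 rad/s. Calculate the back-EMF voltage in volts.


V_emf = Ke * omega = 0.149*284.9 = 42.4501

42.4501 V


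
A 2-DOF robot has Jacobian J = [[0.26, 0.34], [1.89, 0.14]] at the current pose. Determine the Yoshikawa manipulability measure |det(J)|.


det(J) = 0.26*0.14 - (0.34)*(1.89) = -0.6062
|det(J)| = 0.6062

0.6062


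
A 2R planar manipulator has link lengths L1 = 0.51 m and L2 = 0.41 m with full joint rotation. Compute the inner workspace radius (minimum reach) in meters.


r_min = |L1 - L2| = |0.51 - 0.41| = 0.1000

0.1000 m


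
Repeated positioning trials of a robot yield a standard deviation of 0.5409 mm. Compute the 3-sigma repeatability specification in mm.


repeatability = 3*sigma = 3*0.5409 = 1.6227

1.6227 mm


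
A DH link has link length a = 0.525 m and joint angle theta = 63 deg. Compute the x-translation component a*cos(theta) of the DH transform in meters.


a*cos(theta) = 0.525*cos(63 deg) = 0.2383

0.2383 m


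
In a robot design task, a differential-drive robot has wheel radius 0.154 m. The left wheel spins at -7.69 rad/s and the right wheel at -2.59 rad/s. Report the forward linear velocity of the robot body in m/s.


v = r*(wR + wL)/2 = 0.154*(-2.59 + -7.69)/2 = -0.7916

-0.7916 m/s


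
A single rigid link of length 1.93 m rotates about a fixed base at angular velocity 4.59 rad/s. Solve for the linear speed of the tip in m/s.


v = L*omega = 1.93 * 4.59 = 8.8587

8.8587 m/s


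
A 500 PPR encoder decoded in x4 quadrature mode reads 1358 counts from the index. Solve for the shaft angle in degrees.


angle = counts * 360 / (PPR*4) = 1358 * 360 / 2000 = 244.4400

244.4400 degrees


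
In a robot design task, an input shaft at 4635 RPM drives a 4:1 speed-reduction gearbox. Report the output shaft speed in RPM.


omega_out = omega_in / N = 4635 / 4 = 1158.7500

1158.7500 RPM


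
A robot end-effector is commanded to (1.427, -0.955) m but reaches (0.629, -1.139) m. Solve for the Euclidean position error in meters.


dx = 0.629 - (1.427) = -0.7980, dy = -1.139 - (-0.955) = -0.1840
err = sqrt(0.636804 + 0.033856) = 0.8189

0.8189 m


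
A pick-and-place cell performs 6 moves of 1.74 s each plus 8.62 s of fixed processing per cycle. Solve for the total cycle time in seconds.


T = 6*1.74 + 8.62 = 19.0600

19.0600 s


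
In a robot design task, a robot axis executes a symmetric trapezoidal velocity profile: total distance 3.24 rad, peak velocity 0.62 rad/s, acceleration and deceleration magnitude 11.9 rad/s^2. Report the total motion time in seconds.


t_acc = v/a = 0.62/11.9 = 0.052101 s
d_acc = v^2/(2a) = 0.016151 rad (each ramp)
d_cruise = 3.24 - 2*0.016151 = 3.207698 rad
t_cruise = 3.207698/0.62 = 5.173706 s
t_total = 2*0.052101 + 5.173706 = 5.2779

5.2779 s


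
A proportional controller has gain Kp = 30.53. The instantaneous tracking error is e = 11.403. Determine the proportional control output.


u_P = Kp * e = 30.53 * 11.403 = 348.1336

348.1336


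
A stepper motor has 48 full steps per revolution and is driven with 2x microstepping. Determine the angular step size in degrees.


step = 360/(48*2) = 360/96 = 3.7500

3.7500 degrees


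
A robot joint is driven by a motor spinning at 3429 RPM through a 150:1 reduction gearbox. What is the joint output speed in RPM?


omega_joint = omega_motor / N = 3429 / 150 = 22.8600

22.8600 RPM


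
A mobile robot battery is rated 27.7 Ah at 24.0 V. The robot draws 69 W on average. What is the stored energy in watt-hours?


E = capacity * V = 27.7*24.0 = 664.8000

664.8000 Wh


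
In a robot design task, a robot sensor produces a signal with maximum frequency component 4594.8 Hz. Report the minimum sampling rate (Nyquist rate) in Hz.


f_s,min = 2*f_max = 2*4594.8 = 9189.6000

9189.6000 Hz


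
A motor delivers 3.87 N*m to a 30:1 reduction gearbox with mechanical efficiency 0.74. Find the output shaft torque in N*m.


tau_out = tau_in * N * eta = 3.87 * 30 * 0.74 = 85.9140

85.9140 N*m


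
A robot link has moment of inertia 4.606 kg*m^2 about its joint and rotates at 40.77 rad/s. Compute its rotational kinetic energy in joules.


KE = (1/2)*I*omega^2 = 0.5*4.606*40.77^2 = 3828.0302

3828.0302 J


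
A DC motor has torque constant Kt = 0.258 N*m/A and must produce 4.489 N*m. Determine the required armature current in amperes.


I = tau / Kt = 4.489/0.258 = 17.3992

17.3992 A


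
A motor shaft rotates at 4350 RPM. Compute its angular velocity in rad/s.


omega = 4350 * 2*pi/60 = 455.5309

455.5309 rad/s


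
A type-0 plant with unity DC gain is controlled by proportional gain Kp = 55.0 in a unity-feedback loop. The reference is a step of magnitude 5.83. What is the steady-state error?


e_ss = R/(1 + Kp) = 5.83/(1 + 55.0) = 5.83/56.0000 = 0.1041

0.1041


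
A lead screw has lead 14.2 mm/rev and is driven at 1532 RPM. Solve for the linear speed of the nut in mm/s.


v = lead * (RPM/60) = 14.2*1532/60 = 362.5733

362.5733 mm/s


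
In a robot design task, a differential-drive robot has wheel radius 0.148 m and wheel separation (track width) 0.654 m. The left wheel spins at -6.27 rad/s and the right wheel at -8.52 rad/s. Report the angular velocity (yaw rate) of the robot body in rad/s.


omega = r*(wR - wL)/L = 0.148*(-8.52 - (-6.27))/0.654 = -0.5092

-0.5092 rad/s


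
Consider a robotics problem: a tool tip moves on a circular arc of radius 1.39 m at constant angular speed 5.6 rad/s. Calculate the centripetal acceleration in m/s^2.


a_c = omega^2 * r = 5.6^2 * 1.39 = 43.5904

43.5904 m/s^2


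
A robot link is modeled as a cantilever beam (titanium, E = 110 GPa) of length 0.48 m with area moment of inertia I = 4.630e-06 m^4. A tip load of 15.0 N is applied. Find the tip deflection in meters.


delta = F*L^3/(3*E*I) = 15.0*0.48^3/(3*1.100e+11*4.630e-06)
      = 1.65888/1527900 = 1.0857e-06

1.0857e-06 m


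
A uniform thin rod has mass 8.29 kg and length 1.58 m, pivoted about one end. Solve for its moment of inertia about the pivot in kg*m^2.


I = (1/3)*m*L^2 = (1/3)*8.29*1.58^2 = 6.8984

6.8984 kg*m^2


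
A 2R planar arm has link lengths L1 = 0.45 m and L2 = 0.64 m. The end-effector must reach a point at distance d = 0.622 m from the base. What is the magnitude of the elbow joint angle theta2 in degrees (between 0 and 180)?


cos(th2) = (d^2 - L1^2 - L2^2)/(2*L1*L2) = (0.622^2 - 0.45^2 - 0.64^2)/(2*0.45*0.64) = -0.39100000
th2 = acos(-0.39100000) = 113.0167 deg

113.0167 degrees
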